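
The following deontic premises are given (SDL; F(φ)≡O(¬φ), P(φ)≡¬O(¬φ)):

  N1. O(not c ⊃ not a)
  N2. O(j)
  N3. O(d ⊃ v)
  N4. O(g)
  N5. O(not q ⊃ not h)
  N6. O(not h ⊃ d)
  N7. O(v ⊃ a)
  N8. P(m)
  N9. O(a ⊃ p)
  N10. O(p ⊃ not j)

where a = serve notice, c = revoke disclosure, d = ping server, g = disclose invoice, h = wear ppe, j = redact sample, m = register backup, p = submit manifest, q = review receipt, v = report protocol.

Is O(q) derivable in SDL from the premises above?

From premise 2 we have O(j).
Premise 10 is O(p ⊃ not j); contrapositively O(j ⊃ not p). Since O(j) holds, K gives O(not p).
Premise 9, O(a ⊃ p), contraposes to O(not p ⊃ not a); with O(not p) we get O(not a).
Premise 7 is O(v ⊃ a); contrapositively O(not a ⊃ not v). Since O(not a) holds, K gives O(not v).
Premise 3, O(d ⊃ v), contraposes to O(not v ⊃ not d); with O(not v) we get O(not d).
The contrapositive of premise 6 (O(not h ⊃ d)) is O(not d ⊃ h), and O(not d) is already established, so O(h).
Premise 5, O(not q ⊃ not h), contraposes to O(h ⊃ q); with O(h) we get O(q).
Premises 1, 4, 8 do not contribute to this derivation.
So O(q) follows.

Yes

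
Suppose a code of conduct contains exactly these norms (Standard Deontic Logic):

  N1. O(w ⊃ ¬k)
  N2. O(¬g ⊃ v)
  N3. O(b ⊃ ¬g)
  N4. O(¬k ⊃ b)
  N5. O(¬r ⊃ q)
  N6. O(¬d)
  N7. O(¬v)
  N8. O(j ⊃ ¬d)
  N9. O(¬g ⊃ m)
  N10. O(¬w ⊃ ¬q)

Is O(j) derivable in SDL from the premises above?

No

Premise 8 is O(j ⊃ ¬d); even if O(¬d) held, inferring O(j) would be affirming the consequent — invalid.
No other premise forces O(j). An ideal world satisfying every premise can still have j false, so O(j) is not derivable.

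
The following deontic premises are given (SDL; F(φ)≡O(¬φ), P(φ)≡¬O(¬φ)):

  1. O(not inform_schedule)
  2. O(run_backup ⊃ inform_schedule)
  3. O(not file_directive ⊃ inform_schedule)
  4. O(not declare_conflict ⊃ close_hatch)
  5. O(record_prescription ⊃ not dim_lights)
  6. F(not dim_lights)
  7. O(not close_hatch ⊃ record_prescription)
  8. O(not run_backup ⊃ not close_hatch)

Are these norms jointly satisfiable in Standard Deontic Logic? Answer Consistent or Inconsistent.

Inconsistent

Premise 6, F(not dim_lights), is equivalent to O(dim_lights).
The contrapositive of premise 5 (O(record_prescription ⊃ not dim_lights)) is O(dim_lights ⊃ not record_prescription), and O(dim_lights) is already established, so O(not record_prescription).
Premise 7 is O(not close_hatch ⊃ record_prescription); contrapositively O(not record_prescription ⊃ close_hatch). Since O(not record_prescription) holds, K gives O(close_hatch).
The contrapositive of premise 8 (O(not run_backup ⊃ not close_hatch)) is O(close_hatch ⊃ run_backup), and O(close_hatch) is already established, so O(run_backup).
From O(run_backup) and premise 2, O(run_backup ⊃ inform_schedule), we obtain O(inform_schedule).
Yet premise 1 states O(not inform_schedule).
We now have both O(inform_schedule) and O(not inform_schedule) — inform_schedule is simultaneously obligatory and forbidden, violating the D-axiom.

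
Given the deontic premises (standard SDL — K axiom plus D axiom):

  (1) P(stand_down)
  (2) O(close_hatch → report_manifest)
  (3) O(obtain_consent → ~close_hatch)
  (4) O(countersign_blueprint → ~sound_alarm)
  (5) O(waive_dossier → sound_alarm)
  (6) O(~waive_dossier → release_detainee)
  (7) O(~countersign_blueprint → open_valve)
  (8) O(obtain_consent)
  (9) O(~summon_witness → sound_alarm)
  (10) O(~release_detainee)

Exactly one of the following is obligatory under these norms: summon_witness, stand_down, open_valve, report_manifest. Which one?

open_valve

From premise 10 we have O(~release_detainee).
Premise 6 is O(~waive_dossier → release_detainee); contrapositively O(~release_detainee → waive_dossier). Since O(~release_detainee) holds, K gives O(waive_dossier).
Applying K to premise 5 (O(waive_dossier → sound_alarm)) and O(waive_dossier) yields O(sound_alarm).
The contrapositive of premise 4 (O(countersign_blueprint → ~sound_alarm)) is O(sound_alarm → ~countersign_blueprint), and O(sound_alarm) is already established, so O(~countersign_blueprint).
Premise 7 is O(~countersign_blueprint → open_valve); since O(~countersign_blueprint), deontic closure gives O(open_valve).
So O(open_valve) holds — open_valve is obligatory. None of the other listed options is made obligatory by any chain of premises.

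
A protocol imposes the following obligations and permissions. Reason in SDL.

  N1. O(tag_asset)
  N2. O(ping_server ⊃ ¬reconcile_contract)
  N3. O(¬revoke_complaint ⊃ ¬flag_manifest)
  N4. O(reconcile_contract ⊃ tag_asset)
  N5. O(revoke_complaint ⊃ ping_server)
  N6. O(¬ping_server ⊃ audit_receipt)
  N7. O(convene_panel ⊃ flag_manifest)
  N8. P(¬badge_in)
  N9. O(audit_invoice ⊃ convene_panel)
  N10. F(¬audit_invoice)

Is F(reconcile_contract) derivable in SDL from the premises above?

Yes

F(¬audit_invoice) at premise 10 means O(audit_invoice).
Applying K to premise 9 (O(audit_invoice ⊃ convene_panel)) and O(audit_invoice) yields O(convene_panel).
With premise 7, O(convene_panel ⊃ flag_manifest), the K-axiom yields O(flag_manifest).
The contrapositive of premise 3 (O(¬revoke_complaint ⊃ ¬flag_manifest)) is O(flag_manifest ⊃ revoke_complaint), and O(flag_manifest) is already established, so O(revoke_complaint).
Premise 5 is O(revoke_complaint ⊃ ping_server); since O(revoke_complaint), deontic closure gives O(ping_server).
Premise 2 is O(ping_server ⊃ ¬reconcile_contract); since O(ping_server), deontic closure gives O(¬reconcile_contract).
Premises 1, 4, 6, 8 do not contribute to this derivation.
So O(¬reconcile_contract) holds, i.e. F(reconcile_contract). The claim follows.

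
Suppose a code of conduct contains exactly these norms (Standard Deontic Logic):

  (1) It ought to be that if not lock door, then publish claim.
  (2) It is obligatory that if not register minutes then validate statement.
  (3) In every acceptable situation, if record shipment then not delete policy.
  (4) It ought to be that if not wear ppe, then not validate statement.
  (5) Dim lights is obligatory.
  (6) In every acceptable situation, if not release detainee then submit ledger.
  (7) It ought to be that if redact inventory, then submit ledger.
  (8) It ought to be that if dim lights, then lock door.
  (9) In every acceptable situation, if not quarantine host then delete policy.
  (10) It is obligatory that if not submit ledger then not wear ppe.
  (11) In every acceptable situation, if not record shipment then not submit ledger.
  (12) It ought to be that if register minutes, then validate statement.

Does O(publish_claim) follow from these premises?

No

Premise 1 is O(¬lock_door → publish_claim), but O(¬lock_door) is not derivable from the premises, so it does not yield O(publish_claim).
No other premise forces O(publish_claim). An ideal world satisfying every premise can still have publish_claim false, so O(publish_claim) is not derivable.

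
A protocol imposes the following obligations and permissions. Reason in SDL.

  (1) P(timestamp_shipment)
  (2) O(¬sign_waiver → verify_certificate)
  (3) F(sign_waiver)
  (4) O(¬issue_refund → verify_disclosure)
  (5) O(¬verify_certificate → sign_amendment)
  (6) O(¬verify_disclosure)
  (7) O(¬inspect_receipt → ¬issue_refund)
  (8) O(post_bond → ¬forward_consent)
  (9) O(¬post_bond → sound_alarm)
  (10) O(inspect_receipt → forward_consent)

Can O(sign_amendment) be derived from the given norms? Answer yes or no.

Premise 5 is O(¬verify_certificate → sign_amendment), but O(¬verify_certificate) is not derivable from the premises, so it does not yield O(sign_amendment).
No other premise forces O(sign_amendment). An ideal world satisfying every premise can still have sign_amendment false, so O(sign_amendment) is not derivable.

No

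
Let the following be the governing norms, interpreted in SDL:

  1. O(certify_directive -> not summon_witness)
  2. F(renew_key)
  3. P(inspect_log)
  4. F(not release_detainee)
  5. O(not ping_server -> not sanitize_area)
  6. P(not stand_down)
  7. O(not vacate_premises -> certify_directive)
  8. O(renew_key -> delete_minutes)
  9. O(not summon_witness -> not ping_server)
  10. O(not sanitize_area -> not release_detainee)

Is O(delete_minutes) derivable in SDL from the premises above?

Premise 8 is O(renew_key -> delete_minutes), but O(renew_key) is not derivable from the premises, so it does not yield O(delete_minutes).
No other premise forces O(delete_minutes). An ideal world satisfying every premise can still have delete_minutes false, so O(delete_minutes) is not derivable.

No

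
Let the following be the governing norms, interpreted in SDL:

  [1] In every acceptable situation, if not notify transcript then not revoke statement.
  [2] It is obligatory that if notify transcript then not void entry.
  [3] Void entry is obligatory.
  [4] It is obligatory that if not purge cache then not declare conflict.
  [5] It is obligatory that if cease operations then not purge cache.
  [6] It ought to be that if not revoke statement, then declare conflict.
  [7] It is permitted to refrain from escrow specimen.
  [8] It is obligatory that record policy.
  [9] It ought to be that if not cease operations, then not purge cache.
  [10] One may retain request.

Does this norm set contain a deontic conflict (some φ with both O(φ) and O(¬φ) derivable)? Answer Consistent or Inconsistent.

Inconsistent

Premises 9 and 5 cover both cases: O(¬cease_operations → ¬purge_cache) and O(cease_operations → ¬purge_cache). Since ¬cease_operations ∨ cease_operations is a tautology, O(¬purge_cache) follows.
With premise 4, O(¬purge_cache → ¬declare_conflict), the K-axiom yields O(¬declare_conflict).
Premise 6, O(¬revoke_statement → declare_conflict), contraposes to O(¬declare_conflict → revoke_statement); with O(¬declare_conflict) we get O(revoke_statement).
Premise 1 is O(¬notify_transcript → ¬revoke_statement); contrapositively O(revoke_statement → notify_transcript). Since O(revoke_statement) holds, K gives O(notify_transcript).
Premise 2 is O(notify_transcript → ¬void_entry); since O(notify_transcript), deontic closure gives O(¬void_entry).
Yet premise 3 states O(void_entry).
We now have both O(¬void_entry) and O(void_entry) — void_entry is simultaneously obligatory and forbidden, violating the D-axiom.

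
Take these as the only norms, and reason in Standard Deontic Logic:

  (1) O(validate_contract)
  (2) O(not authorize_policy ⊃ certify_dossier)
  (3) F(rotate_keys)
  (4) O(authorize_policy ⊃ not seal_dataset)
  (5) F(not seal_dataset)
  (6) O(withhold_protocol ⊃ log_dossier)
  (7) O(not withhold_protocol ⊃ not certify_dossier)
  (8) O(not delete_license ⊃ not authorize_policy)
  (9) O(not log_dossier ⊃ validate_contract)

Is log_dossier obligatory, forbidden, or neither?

Obligatory

Premise 5, F(not seal_dataset), is equivalent to O(seal_dataset).
Premise 4 is O(authorize_policy ⊃ not seal_dataset); contrapositively O(seal_dataset ⊃ not authorize_policy). Since O(seal_dataset) holds, K gives O(not authorize_policy).
From O(not authorize_policy) and premise 2, O(not authorize_policy ⊃ certify_dossier), we obtain O(certify_dossier).
Premise 7 is O(not withhold_protocol ⊃ not certify_dossier); contrapositively O(certify_dossier ⊃ withhold_protocol). Since O(certify_dossier) holds, K gives O(withhold_protocol).
Premise 6 is O(withhold_protocol ⊃ log_dossier); since O(withhold_protocol), deontic closure gives O(log_dossier).
Premises 1, 3, 8, 9 do not contribute to this derivation.
Hence log_dossier is obligatory.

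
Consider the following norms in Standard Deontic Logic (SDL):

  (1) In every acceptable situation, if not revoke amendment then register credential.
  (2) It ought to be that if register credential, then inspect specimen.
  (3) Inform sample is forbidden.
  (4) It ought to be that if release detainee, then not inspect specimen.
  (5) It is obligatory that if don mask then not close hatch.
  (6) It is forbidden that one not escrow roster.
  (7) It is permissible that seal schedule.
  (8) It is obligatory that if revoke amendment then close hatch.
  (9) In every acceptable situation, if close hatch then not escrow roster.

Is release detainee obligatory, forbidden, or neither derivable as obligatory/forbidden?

Premise 6 is F(¬escrow_roster), i.e. O(escrow_roster).
The contrapositive of premise 9 (O(close_hatch → ¬escrow_roster)) is O(escrow_roster → ¬close_hatch), and O(escrow_roster) is already established, so O(¬close_hatch).
Premise 8, O(revoke_amendment → close_hatch), contraposes to O(¬close_hatch → ¬revoke_amendment); with O(¬close_hatch) we get O(¬revoke_amendment).
Premise 1 is O(¬revoke_amendment → register_credential); since O(¬revoke_amendment), deontic closure gives O(register_credential).
From O(register_credential) and premise 2, O(register_credential → inspect_specimen), we obtain O(inspect_specimen).
Premise 4 is O(release_detainee → ¬inspect_specimen); contrapositively O(inspect_specimen → ¬release_detainee). Since O(inspect_specimen) holds, K gives O(¬release_detainee).
Premises 3, 5, 7 do not contribute to this derivation.
Thus O(¬release_detainee), which is F(release_detainee): release_detainee is forbidden.

Forbidden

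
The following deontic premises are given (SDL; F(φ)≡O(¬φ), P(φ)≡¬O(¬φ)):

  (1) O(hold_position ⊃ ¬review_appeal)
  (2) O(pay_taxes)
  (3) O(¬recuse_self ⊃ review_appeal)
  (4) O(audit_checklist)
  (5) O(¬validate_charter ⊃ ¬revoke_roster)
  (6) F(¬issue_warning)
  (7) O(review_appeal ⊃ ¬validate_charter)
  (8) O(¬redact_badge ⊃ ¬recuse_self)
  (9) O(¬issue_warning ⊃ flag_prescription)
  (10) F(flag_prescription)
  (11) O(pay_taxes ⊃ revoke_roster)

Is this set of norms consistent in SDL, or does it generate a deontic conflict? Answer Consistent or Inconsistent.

Premise 9 is O(¬issue_warning ⊃ flag_prescription), but O(¬issue_warning) is not derivable from the premises, so it does not yield O(flag_prescription).
So O(flag_prescription) is not derivable, and the apparent clash with O(¬flag_prescription) does not arise.
A world satisfying every obligation exists (e.g. audit_checklist=true, flag_prescription=false, hold_position=false, issue_warning=true, pay_taxes=true, recuse_self=true, redact_badge=true, review_appeal=false, revoke_roster=true, validate_charter=true); no atom is both obligatory and forbidden, so the set is consistent.

Consistent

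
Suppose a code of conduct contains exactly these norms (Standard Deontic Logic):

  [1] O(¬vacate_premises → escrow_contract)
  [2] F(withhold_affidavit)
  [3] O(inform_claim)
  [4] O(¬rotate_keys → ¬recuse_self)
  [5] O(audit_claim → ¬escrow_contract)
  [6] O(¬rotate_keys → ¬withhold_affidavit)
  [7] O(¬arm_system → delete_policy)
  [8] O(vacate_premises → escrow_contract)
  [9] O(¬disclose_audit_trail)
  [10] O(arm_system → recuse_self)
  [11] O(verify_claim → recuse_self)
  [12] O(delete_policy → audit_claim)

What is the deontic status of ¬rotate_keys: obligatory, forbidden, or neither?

Forbidden

Premises 8 and 1 are O(vacate_premises → escrow_contract) and O(¬vacate_premises → escrow_contract); every ideal world satisfies vacate_premises or ¬vacate_premises, so in either case escrow_contract holds — hence O(escrow_contract).
Premise 5 is O(audit_claim → ¬escrow_contract); contrapositively O(escrow_contract → ¬audit_claim). Since O(escrow_contract) holds, K gives O(¬audit_claim).
The contrapositive of premise 12 (O(delete_policy → audit_claim)) is O(¬audit_claim → ¬delete_policy), and O(¬audit_claim) is already established, so O(¬delete_policy).
Premise 7 is O(¬arm_system → delete_policy); contrapositively O(¬delete_policy → arm_system). Since O(¬delete_policy) holds, K gives O(arm_system).
Premise 10 is O(arm_system → recuse_self); since O(arm_system), deontic closure gives O(recuse_self).
The contrapositive of premise 4 (O(¬rotate_keys → ¬recuse_self)) is O(recuse_self → rotate_keys), and O(recuse_self) is already established, so O(rotate_keys).
Premises 2, 3, 6, 9, 11 do not contribute to this derivation.
Thus O(rotate_keys), which is F(¬rotate_keys): ¬rotate_keys is forbidden.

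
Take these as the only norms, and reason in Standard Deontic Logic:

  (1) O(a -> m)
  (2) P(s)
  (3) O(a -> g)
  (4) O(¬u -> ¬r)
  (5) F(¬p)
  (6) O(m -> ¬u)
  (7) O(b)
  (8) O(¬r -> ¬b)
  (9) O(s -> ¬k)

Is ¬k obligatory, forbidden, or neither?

Neither

Premise 9 is O(s -> ¬k), but O(s) is not derivable from the premises (the permission P(s) asserts only ¬O(¬s), not O(s)), so it does not yield O(¬k).
No premise or chain of K-axiom applications forces O(¬k), and none forces O(k). So ¬k is neither obligatory nor forbidden under these norms.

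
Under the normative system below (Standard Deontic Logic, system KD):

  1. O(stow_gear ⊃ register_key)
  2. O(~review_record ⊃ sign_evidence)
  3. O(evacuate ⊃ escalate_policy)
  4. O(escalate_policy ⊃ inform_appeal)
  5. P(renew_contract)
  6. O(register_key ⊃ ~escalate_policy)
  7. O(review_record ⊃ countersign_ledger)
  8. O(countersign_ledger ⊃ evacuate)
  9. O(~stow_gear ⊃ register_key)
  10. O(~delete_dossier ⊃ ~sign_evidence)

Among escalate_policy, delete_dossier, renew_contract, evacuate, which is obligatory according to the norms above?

delete_dossier

Premises 1 and 9 cover both cases: O(stow_gear ⊃ register_key) and O(~stow_gear ⊃ register_key). Since stow_gear ∨ ~stow_gear is a tautology, O(register_key) follows.
With premise 6, O(register_key ⊃ ~escalate_policy), the K-axiom yields O(~escalate_policy).
Premise 3 is O(evacuate ⊃ escalate_policy); contrapositively O(~escalate_policy ⊃ ~evacuate). Since O(~escalate_policy) holds, K gives O(~evacuate).
Premise 8, O(countersign_ledger ⊃ evacuate), contraposes to O(~evacuate ⊃ ~countersign_ledger); with O(~evacuate) we get O(~countersign_ledger).
Premise 7, O(review_record ⊃ countersign_ledger), contraposes to O(~countersign_ledger ⊃ ~review_record); with O(~countersign_ledger) we get O(~review_record).
From O(~review_record) and premise 2, O(~review_record ⊃ sign_evidence), we obtain O(sign_evidence).
Premise 10, O(~delete_dossier ⊃ ~sign_evidence), contraposes to O(sign_evidence ⊃ delete_dossier); with O(sign_evidence) we get O(delete_dossier).
So O(delete_dossier) holds — delete_dossier is obligatory. None of the other listed options is made obligatory by any chain of premises.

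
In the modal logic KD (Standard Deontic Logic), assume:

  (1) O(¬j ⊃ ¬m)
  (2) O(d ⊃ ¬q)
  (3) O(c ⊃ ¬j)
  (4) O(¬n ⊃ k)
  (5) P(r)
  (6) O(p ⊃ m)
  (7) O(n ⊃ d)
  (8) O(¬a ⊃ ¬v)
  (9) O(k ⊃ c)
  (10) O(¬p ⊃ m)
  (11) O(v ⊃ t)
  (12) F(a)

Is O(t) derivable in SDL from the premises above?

No

Premise 11 is O(v ⊃ t), but O(v) is not derivable from the premises, so it does not yield O(t).
No other premise forces O(t). An ideal world satisfying every premise can still have t false, so O(t) is not derivable.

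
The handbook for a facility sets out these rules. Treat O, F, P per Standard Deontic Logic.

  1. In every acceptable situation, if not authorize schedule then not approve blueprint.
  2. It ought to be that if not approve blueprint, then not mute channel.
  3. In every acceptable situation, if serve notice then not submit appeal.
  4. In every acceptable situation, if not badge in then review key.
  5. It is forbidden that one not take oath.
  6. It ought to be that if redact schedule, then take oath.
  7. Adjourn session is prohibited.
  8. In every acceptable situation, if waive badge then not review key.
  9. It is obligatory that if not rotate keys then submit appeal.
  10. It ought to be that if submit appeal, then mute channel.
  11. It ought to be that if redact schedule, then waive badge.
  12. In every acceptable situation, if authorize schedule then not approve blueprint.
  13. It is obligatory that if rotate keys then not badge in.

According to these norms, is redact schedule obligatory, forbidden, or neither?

Premises 12 and 1 cover both cases: O(authorize_schedule → ¬approve_blueprint) and O(¬authorize_schedule → ¬approve_blueprint). Since authorize_schedule ∨ ¬authorize_schedule is a tautology, O(¬approve_blueprint) follows.
From O(¬approve_blueprint) and premise 2, O(¬approve_blueprint → ¬mute_channel), we obtain O(¬mute_channel).
The contrapositive of premise 10 (O(submit_appeal → mute_channel)) is O(¬mute_channel → ¬submit_appeal), and O(¬mute_channel) is already established, so O(¬submit_appeal).
Premise 9, O(¬rotate_keys → submit_appeal), contraposes to O(¬submit_appeal → rotate_keys); with O(¬submit_appeal) we get O(rotate_keys).
With premise 13, O(rotate_keys → ¬badge_in), the K-axiom yields O(¬badge_in).
Applying K to premise 4 (O(¬badge_in → review_key)) and O(¬badge_in) yields O(review_key).
The contrapositive of premise 8 (O(waive_badge → ¬review_key)) is O(review_key → ¬waive_badge), and O(review_key) is already established, so O(¬waive_badge).
Premise 11 is O(redact_schedule → waive_badge); contrapositively O(¬waive_badge → ¬redact_schedule). Since O(¬waive_badge) holds, K gives O(¬redact_schedule).
Premises 3, 5, 6, 7 do not contribute to this derivation.
Thus O(¬redact_schedule), which is F(redact_schedule): redact_schedule is forbidden.

Forbidden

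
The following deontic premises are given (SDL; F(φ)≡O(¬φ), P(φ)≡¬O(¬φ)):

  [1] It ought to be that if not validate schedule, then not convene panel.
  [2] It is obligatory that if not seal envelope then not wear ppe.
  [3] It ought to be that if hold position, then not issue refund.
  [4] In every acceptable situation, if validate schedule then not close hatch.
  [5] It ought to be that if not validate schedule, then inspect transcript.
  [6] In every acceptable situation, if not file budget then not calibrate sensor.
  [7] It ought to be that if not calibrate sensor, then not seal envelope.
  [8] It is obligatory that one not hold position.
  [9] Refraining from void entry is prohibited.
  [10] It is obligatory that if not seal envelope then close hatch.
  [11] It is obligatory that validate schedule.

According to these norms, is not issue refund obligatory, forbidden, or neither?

Premise 3 is O(hold_position → ¬issue_refund), but O(hold_position) is not derivable from the premises, so it does not yield O(¬issue_refund).
No premise or chain of K-axiom applications forces O(¬issue_refund), and none forces O(issue_refund). So ¬issue_refund is neither obligatory nor forbidden under these norms.

Neither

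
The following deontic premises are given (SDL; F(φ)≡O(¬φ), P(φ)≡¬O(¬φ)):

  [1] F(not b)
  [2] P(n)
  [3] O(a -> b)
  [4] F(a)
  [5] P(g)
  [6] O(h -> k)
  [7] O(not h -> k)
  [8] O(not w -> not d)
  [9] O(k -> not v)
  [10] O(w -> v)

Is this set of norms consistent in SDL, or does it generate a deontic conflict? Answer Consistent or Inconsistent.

Consistent

Premise 3 is O(a -> b); even if O(b) held, inferring O(a) would be affirming the consequent — invalid.
So O(a) is not derivable, and the apparent clash with O(not a) does not arise.
A world satisfying every obligation exists (e.g. a=false, b=true, d=false, g=false, h=false, k=true, n=false, v=false, w=false); no atom is both obligatory and forbidden, so the set is consistent.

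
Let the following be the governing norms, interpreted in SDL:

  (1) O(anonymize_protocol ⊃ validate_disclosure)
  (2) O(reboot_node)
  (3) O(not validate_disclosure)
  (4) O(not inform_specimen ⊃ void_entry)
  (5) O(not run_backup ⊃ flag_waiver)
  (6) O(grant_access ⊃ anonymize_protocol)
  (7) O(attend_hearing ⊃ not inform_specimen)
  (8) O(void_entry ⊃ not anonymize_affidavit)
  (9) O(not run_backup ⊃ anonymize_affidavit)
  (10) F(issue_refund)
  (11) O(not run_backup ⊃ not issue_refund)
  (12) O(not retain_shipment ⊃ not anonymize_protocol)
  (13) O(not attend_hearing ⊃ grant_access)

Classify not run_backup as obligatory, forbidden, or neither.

Forbidden

Premise 3 states O(not validate_disclosure) outright.
Premise 1 is O(anonymize_protocol ⊃ validate_disclosure); contrapositively O(not validate_disclosure ⊃ not anonymize_protocol). Since O(not validate_disclosure) holds, K gives O(not anonymize_protocol).
The contrapositive of premise 6 (O(grant_access ⊃ anonymize_protocol)) is O(not anonymize_protocol ⊃ not grant_access), and O(not anonymize_protocol) is already established, so O(not grant_access).
Premise 13 is O(not attend_hearing ⊃ grant_access); contrapositively O(not grant_access ⊃ attend_hearing). Since O(not grant_access) holds, K gives O(attend_hearing).
Applying K to premise 7 (O(attend_hearing ⊃ not inform_specimen)) and O(attend_hearing) yields O(not inform_specimen).
From O(not inform_specimen) and premise 4, O(not inform_specimen ⊃ void_entry), we obtain O(void_entry).
With premise 8, O(void_entry ⊃ not anonymize_affidavit), the K-axiom yields O(not anonymize_affidavit).
Premise 9 is O(not run_backup ⊃ anonymize_affidavit); contrapositively O(not anonymize_affidavit ⊃ run_backup). Since O(not anonymize_affidavit) holds, K gives O(run_backup).
Premises 2, 5, 10, 11, 12 do not contribute to this derivation.
Thus O(run_backup), which is F(not run_backup): not run_backup is forbidden.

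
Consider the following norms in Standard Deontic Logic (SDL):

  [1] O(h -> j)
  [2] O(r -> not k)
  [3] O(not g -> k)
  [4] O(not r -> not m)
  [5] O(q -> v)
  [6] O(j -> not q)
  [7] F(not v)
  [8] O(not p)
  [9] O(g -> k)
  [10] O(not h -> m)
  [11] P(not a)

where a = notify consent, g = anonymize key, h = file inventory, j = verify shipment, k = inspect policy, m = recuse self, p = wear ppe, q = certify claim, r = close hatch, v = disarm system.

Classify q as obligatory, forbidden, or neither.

Forbidden

By case analysis on g: premise 9 gives O(g -> k) and premise 3 gives O(not g -> k), so O(k) either way.
Premise 2, O(r -> not k), contraposes to O(k -> not r); with O(k) we get O(not r).
With premise 4, O(not r -> not m), the K-axiom yields O(not m).
Premise 10 is O(not h -> m); contrapositively O(not m -> h). Since O(not m) holds, K gives O(h).
From O(h) and premise 1, O(h -> j), we obtain O(j).
With premise 6, O(j -> not q), the K-axiom yields O(not q).
Premises 5, 7, 8, 11 do not contribute to this derivation.
Thus O(not q), which is F(q): q is forbidden.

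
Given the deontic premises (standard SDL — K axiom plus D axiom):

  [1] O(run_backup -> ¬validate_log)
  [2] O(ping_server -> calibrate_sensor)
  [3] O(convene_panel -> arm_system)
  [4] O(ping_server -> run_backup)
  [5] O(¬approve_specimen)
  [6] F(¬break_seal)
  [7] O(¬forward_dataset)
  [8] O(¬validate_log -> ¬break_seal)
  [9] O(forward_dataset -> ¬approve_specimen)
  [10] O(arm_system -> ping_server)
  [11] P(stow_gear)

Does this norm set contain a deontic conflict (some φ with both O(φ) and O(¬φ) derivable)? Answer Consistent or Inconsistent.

Consistent

Premise 9 is O(forward_dataset -> ¬approve_specimen); even if O(¬approve_specimen) held, inferring O(forward_dataset) would be affirming the consequent — invalid.
So O(forward_dataset) is not derivable, and the apparent clash with O(¬forward_dataset) does not arise.
A world satisfying every obligation exists (e.g. approve_specimen=false, arm_system=false, break_seal=true, calibrate_sensor=false, convene_panel=false, forward_dataset=false, ping_server=false, run_backup=false, stow_gear=false, validate_log=true); no atom is both obligatory and forbidden, so the set is consistent.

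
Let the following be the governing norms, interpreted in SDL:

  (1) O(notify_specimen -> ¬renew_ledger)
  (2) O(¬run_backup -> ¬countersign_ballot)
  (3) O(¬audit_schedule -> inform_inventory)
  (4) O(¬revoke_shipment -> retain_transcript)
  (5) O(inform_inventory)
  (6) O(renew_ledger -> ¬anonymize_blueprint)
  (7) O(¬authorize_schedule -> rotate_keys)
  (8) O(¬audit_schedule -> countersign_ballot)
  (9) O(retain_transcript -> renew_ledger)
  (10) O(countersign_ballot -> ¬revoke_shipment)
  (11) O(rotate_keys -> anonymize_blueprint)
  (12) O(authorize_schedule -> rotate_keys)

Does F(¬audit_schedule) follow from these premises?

Premises 7 and 12 cover both cases: O(¬authorize_schedule -> rotate_keys) and O(authorize_schedule -> rotate_keys). Since ¬authorize_schedule ∨ authorize_schedule is a tautology, O(rotate_keys) follows.
Premise 11 is O(rotate_keys -> anonymize_blueprint); since O(rotate_keys), deontic closure gives O(anonymize_blueprint).
Premise 6, O(renew_ledger -> ¬anonymize_blueprint), contraposes to O(anonymize_blueprint -> ¬renew_ledger); with O(anonymize_blueprint) we get O(¬renew_ledger).
The contrapositive of premise 9 (O(retain_transcript -> renew_ledger)) is O(¬renew_ledger -> ¬retain_transcript), and O(¬renew_ledger) is already established, so O(¬retain_transcript).
Premise 4, O(¬revoke_shipment -> retain_transcript), contraposes to O(¬retain_transcript -> revoke_shipment); with O(¬retain_transcript) we get O(revoke_shipment).
The contrapositive of premise 10 (O(countersign_ballot -> ¬revoke_shipment)) is O(revoke_shipment -> ¬countersign_ballot), and O(revoke_shipment) is already established, so O(¬countersign_ballot).
The contrapositive of premise 8 (O(¬audit_schedule -> countersign_ballot)) is O(¬countersign_ballot -> audit_schedule), and O(¬countersign_ballot) is already established, so O(audit_schedule).
Premises 1, 2, 3, 5 do not contribute to this derivation.
So O(audit_schedule) holds, i.e. F(¬audit_schedule). The claim follows.

Yes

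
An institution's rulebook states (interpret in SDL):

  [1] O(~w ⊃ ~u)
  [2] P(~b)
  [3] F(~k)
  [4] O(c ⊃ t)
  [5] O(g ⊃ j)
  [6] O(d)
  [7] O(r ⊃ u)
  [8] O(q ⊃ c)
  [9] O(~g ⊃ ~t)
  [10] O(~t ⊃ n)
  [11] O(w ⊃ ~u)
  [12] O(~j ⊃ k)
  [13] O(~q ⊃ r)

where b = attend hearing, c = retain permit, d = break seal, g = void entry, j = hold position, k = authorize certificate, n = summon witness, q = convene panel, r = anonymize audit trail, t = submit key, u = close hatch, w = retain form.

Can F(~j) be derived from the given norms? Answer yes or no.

Premises 11 and 1 are O(w ⊃ ~u) and O(~w ⊃ ~u); every ideal world satisfies w or ~w, so in either case ~u holds — hence O(~u).
Premise 7, O(r ⊃ u), contraposes to O(~u ⊃ ~r); with O(~u) we get O(~r).
The contrapositive of premise 13 (O(~q ⊃ r)) is O(~r ⊃ q), and O(~r) is already established, so O(q).
From O(q) and premise 8, O(q ⊃ c), we obtain O(c).
From O(c) and premise 4, O(c ⊃ t), we obtain O(t).
Premise 9 is O(~g ⊃ ~t); contrapositively O(t ⊃ g). Since O(t) holds, K gives O(g).
From O(g) and premise 5, O(g ⊃ j), we obtain O(j).
Premises 2, 3, 6, 10, 12 do not contribute to this derivation.
So O(j) holds, i.e. F(~j). The claim follows.

Yes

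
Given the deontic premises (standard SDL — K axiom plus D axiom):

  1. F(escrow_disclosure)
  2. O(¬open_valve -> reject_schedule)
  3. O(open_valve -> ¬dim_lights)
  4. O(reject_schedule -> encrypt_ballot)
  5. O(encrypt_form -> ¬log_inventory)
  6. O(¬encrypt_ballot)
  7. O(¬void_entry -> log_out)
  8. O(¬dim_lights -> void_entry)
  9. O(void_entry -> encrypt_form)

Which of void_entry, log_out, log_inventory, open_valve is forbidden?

log_inventory

Premise 6 states O(¬encrypt_ballot) outright.
The contrapositive of premise 4 (O(reject_schedule -> encrypt_ballot)) is O(¬encrypt_ballot -> ¬reject_schedule), and O(¬encrypt_ballot) is already established, so O(¬reject_schedule).
The contrapositive of premise 2 (O(¬open_valve -> reject_schedule)) is O(¬reject_schedule -> open_valve), and O(¬reject_schedule) is already established, so O(open_valve).
From O(open_valve) and premise 3, O(open_valve -> ¬dim_lights), we obtain O(¬dim_lights).
From O(¬dim_lights) and premise 8, O(¬dim_lights -> void_entry), we obtain O(void_entry).
Premise 9 is O(void_entry -> encrypt_form); since O(void_entry), deontic closure gives O(encrypt_form).
Applying K to premise 5 (O(encrypt_form -> ¬log_inventory)) and O(encrypt_form) yields O(¬log_inventory).
So O(¬log_inventory) holds, i.e. log_inventory is forbidden. None of the other listed options is forbidden under the premises.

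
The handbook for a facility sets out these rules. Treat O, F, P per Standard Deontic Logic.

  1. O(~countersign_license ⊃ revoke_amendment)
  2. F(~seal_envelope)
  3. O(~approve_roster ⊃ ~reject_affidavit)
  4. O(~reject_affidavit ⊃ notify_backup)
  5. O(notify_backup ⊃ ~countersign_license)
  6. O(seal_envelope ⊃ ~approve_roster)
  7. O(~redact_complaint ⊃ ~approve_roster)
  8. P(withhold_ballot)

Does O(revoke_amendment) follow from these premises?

Premise 2 is F(~seal_envelope), i.e. O(seal_envelope).
From O(seal_envelope) and premise 6, O(seal_envelope ⊃ ~approve_roster), we obtain O(~approve_roster).
Applying K to premise 3 (O(~approve_roster ⊃ ~reject_affidavit)) and O(~approve_roster) yields O(~reject_affidavit).
With premise 4, O(~reject_affidavit ⊃ notify_backup), the K-axiom yields O(notify_backup).
From O(notify_backup) and premise 5, O(notify_backup ⊃ ~countersign_license), we obtain O(~countersign_license).
Premise 1 is O(~countersign_license ⊃ revoke_amendment); since O(~countersign_license), deontic closure gives O(revoke_amendment).
Premises 7, 8 do not contribute to this derivation.
So O(revoke_amendment) follows.

Yes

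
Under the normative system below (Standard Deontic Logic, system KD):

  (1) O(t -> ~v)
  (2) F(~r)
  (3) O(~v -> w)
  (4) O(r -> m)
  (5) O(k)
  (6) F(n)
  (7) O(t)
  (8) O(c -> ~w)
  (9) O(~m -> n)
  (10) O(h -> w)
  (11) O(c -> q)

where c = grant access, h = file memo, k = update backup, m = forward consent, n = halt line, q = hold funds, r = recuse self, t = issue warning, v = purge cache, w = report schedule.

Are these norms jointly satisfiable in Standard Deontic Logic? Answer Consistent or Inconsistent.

Premise 9 is O(~m -> n), but O(~m) is not derivable from the premises, so it does not yield O(n).
So O(n) is not derivable, and the apparent clash with O(~n) does not arise.
A world satisfying every obligation exists (e.g. c=false, h=false, k=true, m=true, n=false, q=false, r=true, t=true, v=false, w=true); no atom is both obligatory and forbidden, so the set is consistent.

Consistent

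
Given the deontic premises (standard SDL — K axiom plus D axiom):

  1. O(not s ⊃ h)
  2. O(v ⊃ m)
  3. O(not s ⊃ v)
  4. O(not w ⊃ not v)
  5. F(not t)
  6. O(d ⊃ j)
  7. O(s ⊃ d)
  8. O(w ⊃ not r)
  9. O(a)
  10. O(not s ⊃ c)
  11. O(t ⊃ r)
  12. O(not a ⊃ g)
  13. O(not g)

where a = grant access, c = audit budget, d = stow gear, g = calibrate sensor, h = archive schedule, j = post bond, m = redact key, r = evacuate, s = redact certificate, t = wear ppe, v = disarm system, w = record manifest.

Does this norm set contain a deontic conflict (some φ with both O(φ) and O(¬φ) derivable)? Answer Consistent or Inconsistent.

Consistent

Premise 12 is O(not a ⊃ g), but O(not a) is not derivable from the premises, so it does not yield O(g).
So O(g) is not derivable, and the apparent clash with O(not g) does not arise.
A world satisfying every obligation exists (e.g. a=true, c=false, d=true, g=false, h=false, j=true, m=false, r=true, s=true, t=true, v=false, w=false); no atom is both obligatory and forbidden, so the set is consistent.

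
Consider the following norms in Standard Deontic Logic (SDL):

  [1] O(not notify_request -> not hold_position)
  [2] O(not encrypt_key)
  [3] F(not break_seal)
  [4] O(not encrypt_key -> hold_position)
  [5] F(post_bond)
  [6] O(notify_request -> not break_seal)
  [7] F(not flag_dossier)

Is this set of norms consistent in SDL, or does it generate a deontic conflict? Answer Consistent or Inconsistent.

Inconsistent

Premise 2 gives O(not encrypt_key).
Applying K to premise 4 (O(not encrypt_key -> hold_position)) and O(not encrypt_key) yields O(hold_position).
Premise 1 is O(not notify_request -> not hold_position); contrapositively O(hold_position -> notify_request). Since O(hold_position) holds, K gives O(notify_request).
With premise 6, O(notify_request -> not break_seal), the K-axiom yields O(not break_seal).
But premise 3, F(not break_seal), means O(break_seal).
We now have both O(not break_seal) and O(break_seal) — break_seal is simultaneously obligatory and forbidden, violating the D-axiom.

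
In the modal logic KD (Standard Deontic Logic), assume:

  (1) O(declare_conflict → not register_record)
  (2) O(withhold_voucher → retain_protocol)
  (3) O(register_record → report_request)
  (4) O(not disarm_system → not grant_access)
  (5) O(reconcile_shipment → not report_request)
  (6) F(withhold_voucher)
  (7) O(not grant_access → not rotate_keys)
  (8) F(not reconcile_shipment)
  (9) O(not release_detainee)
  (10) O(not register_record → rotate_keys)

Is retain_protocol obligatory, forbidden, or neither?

Premise 2 is O(withhold_voucher → retain_protocol), but O(withhold_voucher) is not derivable from the premises, so it does not yield O(retain_protocol).
No premise or chain of K-axiom applications forces O(retain_protocol), and none forces O(not retain_protocol). So retain_protocol is neither obligatory nor forbidden under these norms.

Neither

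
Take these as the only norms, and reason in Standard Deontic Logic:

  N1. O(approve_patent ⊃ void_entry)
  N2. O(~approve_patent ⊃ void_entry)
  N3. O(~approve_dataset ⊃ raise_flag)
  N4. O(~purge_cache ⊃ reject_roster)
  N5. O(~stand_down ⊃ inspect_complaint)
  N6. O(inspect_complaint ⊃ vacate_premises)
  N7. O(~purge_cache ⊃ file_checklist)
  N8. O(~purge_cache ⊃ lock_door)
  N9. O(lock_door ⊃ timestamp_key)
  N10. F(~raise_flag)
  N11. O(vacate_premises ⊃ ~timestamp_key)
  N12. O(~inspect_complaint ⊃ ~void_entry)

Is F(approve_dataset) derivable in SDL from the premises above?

Premise 3 is O(~approve_dataset ⊃ raise_flag); even if O(raise_flag) held, inferring O(~approve_dataset) would be affirming the consequent — invalid.
No other premise forces O(~approve_dataset). An ideal world satisfying every premise can still have approve_dataset true, so F(approve_dataset) is not derivable.

No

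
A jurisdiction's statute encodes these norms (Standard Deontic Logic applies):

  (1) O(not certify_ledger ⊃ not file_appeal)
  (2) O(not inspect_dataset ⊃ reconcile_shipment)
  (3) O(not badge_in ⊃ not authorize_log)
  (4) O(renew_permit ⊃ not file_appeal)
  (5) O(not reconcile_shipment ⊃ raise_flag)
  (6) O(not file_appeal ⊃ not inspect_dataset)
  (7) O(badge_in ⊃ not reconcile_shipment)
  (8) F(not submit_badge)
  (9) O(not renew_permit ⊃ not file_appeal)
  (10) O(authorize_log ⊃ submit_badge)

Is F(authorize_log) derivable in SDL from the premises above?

Yes

By case analysis on renew_permit: premise 4 gives O(renew_permit ⊃ not file_appeal) and premise 9 gives O(not renew_permit ⊃ not file_appeal), so O(not file_appeal) either way.
With premise 6, O(not file_appeal ⊃ not inspect_dataset), the K-axiom yields O(not inspect_dataset).
From O(not inspect_dataset) and premise 2, O(not inspect_dataset ⊃ reconcile_shipment), we obtain O(reconcile_shipment).
Premise 7 is O(badge_in ⊃ not reconcile_shipment); contrapositively O(reconcile_shipment ⊃ not badge_in). Since O(reconcile_shipment) holds, K gives O(not badge_in).
Applying K to premise 3 (O(not badge_in ⊃ not authorize_log)) and O(not badge_in) yields O(not authorize_log).
Premises 1, 5, 8, 10 do not contribute to this derivation.
So O(not authorize_log) holds, i.e. F(authorize_log). The claim follows.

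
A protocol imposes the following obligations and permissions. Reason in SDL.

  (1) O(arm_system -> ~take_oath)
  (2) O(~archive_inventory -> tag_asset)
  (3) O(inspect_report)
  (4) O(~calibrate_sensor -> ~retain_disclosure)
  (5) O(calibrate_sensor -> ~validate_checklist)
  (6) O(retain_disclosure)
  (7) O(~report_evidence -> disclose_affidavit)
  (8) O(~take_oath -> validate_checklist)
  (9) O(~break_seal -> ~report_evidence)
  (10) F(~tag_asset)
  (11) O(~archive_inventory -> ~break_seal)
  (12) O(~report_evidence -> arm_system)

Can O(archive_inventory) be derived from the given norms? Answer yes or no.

Yes

From premise 6 we have O(retain_disclosure).
Premise 4 is O(~calibrate_sensor -> ~retain_disclosure); contrapositively O(retain_disclosure -> calibrate_sensor). Since O(retain_disclosure) holds, K gives O(calibrate_sensor).
From O(calibrate_sensor) and premise 5, O(calibrate_sensor -> ~validate_checklist), we obtain O(~validate_checklist).
Premise 8 is O(~take_oath -> validate_checklist); contrapositively O(~validate_checklist -> take_oath). Since O(~validate_checklist) holds, K gives O(take_oath).
The contrapositive of premise 1 (O(arm_system -> ~take_oath)) is O(take_oath -> ~arm_system), and O(take_oath) is already established, so O(~arm_system).
Premise 12 is O(~report_evidence -> arm_system); contrapositively O(~arm_system -> report_evidence). Since O(~arm_system) holds, K gives O(report_evidence).
Premise 9, O(~break_seal -> ~report_evidence), contraposes to O(report_evidence -> break_seal); with O(report_evidence) we get O(break_seal).
Premise 11, O(~archive_inventory -> ~break_seal), contraposes to O(break_seal -> archive_inventory); with O(break_seal) we get O(archive_inventory).
Premises 2, 3, 7, 10 do not contribute to this derivation.
So O(archive_inventory) follows.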